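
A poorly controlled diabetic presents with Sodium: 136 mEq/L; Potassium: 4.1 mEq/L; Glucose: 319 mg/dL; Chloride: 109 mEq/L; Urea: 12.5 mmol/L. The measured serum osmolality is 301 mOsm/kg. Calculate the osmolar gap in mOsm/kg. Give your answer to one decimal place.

Calculated osmolality = 2·Na + glucose/18 + urea
= 2·136 + 319/18 + 12.5
= 272 + 17.72 + 12.50
= 302.22 mOsm/kg ≈ 302.2 mOsm/kg
Osmolar gap = measured − calculated = 301 − 302.2 = -1.2 mOsm/kg

-1.2 mOsm/kg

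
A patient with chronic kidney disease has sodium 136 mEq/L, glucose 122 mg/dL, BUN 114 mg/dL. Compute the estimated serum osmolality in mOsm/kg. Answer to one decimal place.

319.5 mOsm/kg

Calculated osmolality = 2·Na + glucose/18 + BUN/2.8
= 2·136 + 122/18 + 114/2.8
= 272 + 6.78 + 40.71
= 319.49 mOsm/kg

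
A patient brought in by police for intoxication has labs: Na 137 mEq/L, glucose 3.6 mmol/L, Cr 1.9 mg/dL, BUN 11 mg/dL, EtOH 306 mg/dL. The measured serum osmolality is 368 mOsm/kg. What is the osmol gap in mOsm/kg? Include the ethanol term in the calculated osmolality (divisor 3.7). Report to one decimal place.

Calculated osmolality = 2·Na + glucose + BUN/2.8 + ethanol/3.7
= 2·137 + 3.6 + 11/2.8 + 306/3.7
= 274 + 3.60 + 3.93 + 82.70
= 364.23 mOsm/kg ≈ 364.2 mOsm/kg
Osmolar gap = measured − calculated = 368 − 364.2 = 3.8 mOsm/kg

3.8 mOsm/kg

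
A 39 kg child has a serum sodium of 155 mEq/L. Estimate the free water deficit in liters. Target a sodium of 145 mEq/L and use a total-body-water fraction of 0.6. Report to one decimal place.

1.6 L

TBW = 0.6 · 39 = 23.4 L
Free water deficit = TBW · (Na/145 − 1)
= 23.4 · (155/145 − 1)
= 23.4 · 0.069
= 1.61 L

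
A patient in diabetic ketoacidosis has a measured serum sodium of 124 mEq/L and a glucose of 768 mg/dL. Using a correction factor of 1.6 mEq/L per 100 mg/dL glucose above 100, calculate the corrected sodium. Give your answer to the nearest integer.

Corrected Na = measured Na + 1.6 · (glucose − 100)/100
= 124 + 1.6 · (768 − 100)/100
= 124 + 10.7
= 134.7 mEq/L

135 mEq/L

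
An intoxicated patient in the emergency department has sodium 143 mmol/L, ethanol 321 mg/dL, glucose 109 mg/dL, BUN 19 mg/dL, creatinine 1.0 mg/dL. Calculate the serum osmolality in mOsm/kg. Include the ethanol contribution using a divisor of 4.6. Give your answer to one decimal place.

Calculated osmolality = 2·Na + glucose/18 + BUN/2.8 + ethanol/4.6
= 2·143 + 109/18 + 19/2.8 + 321/4.6
= 286 + 6.06 + 6.79 + 69.78
= 368.63 mOsm/kg

368.6 mOsm/kg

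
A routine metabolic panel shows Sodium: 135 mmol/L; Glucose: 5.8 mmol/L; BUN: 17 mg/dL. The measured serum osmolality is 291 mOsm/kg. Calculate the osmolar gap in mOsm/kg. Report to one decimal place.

9.1 mOsm/kg

Calculated osmolality = 2·Na + glucose + BUN/2.8
= 2·135 + 5.8 + 17/2.8
= 270 + 5.80 + 6.07
= 281.87 mOsm/kg ≈ 281.9 mOsm/kg
Osmolar gap = measured − calculated = 291 − 281.9 = 9.1 mOsm/kg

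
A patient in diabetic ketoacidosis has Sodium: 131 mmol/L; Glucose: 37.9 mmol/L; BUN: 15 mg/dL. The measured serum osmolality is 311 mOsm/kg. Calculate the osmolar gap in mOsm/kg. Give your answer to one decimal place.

5.7 mOsm/kg

Calculated osmolality = 2·Na + glucose + BUN/2.8
= 2·131 + 37.9 + 15/2.8
= 262 + 37.90 + 5.36
= 305.26 mOsm/kg ≈ 305.3 mOsm/kg
Osmolar gap = measured − calculated = 311 − 305.3 = 5.7 mOsm/kg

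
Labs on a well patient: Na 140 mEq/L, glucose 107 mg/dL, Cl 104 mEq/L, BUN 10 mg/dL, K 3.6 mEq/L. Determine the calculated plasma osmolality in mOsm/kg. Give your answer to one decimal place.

289.5 mOsm/kg

Calculated osmolality = 2·Na + glucose/18 + BUN/2.8
= 2·140 + 107/18 + 10/2.8
= 280 + 5.94 + 3.57
= 289.51 mOsm/kg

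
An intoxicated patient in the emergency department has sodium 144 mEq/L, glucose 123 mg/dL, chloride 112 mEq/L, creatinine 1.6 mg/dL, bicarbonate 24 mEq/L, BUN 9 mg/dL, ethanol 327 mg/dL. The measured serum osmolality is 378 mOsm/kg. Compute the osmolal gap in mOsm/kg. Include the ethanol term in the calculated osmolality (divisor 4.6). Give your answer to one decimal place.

Calculated osmolality = 2·Na + glucose/18 + BUN/2.8 + ethanol/4.6
= 2·144 + 123/18 + 9/2.8 + 327/4.6
= 288 + 6.83 + 3.21 + 71.09
= 369.13 mOsm/kg ≈ 369.1 mOsm/kg
Osmolar gap = measured − calculated = 378 − 369.1 = 8.9 mOsm/kg

8.9 mOsm/kg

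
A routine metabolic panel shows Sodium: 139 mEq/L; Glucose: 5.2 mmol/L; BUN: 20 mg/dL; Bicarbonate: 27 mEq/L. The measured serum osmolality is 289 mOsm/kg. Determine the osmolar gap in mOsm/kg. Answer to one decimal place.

Calculated osmolality = 2·Na + glucose + BUN/2.8
= 2·139 + 5.2 + 20/2.8
= 278 + 5.20 + 7.14
= 290.34 mOsm/kg ≈ 290.3 mOsm/kg
Osmolar gap = measured − calculated = 289 − 290.3 = -1.3 mOsm/kg

-1.3 mOsm/kg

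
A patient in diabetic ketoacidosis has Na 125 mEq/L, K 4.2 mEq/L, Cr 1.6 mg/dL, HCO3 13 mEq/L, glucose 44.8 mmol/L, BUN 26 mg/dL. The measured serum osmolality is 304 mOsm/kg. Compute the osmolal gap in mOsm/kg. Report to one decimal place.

Calculated osmolality = 2·Na + glucose + BUN/2.8
= 2·125 + 44.8 + 26/2.8
= 250 + 44.80 + 9.29
= 304.09 mOsm/kg ≈ 304.1 mOsm/kg
Osmolar gap = measured − calculated = 304 − 304.1 = -0.1 mOsm/kg

-0.1 mOsm/kg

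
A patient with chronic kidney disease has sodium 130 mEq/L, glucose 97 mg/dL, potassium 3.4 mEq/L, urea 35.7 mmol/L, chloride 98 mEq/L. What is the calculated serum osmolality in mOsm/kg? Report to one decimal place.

301.1 mOsm/kg

Calculated osmolality = 2·Na + glucose/18 + urea
= 2·130 + 97/18 + 35.7
= 260 + 5.39 + 35.70
= 301.09 mOsm/kg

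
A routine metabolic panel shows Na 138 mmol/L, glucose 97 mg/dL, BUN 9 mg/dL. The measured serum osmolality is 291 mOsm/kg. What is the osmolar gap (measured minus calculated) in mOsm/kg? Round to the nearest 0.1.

6.4 mOsm/kg

Calculated osmolality = 2·Na + glucose/18 + BUN/2.8
= 2·138 + 97/18 + 9/2.8
= 276 + 5.39 + 3.21
= 284.6 mOsm/kg ≈ 284.6 mOsm/kg
Osmolar gap = measured − calculated = 291 − 284.6 = 6.4 mOsm/kg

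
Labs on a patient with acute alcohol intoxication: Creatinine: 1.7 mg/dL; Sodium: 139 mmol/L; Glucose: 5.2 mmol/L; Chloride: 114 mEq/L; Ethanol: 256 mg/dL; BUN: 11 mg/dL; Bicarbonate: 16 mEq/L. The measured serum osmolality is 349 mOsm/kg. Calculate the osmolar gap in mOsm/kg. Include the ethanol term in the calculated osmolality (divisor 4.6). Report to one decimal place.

Calculated osmolality = 2·Na + glucose + BUN/2.8 + ethanol/4.6
= 2·139 + 5.2 + 11/2.8 + 256/4.6
= 278 + 5.20 + 3.93 + 55.65
= 342.78 mOsm/kg ≈ 342.8 mOsm/kg
Osmolar gap = measured − calculated = 349 − 342.8 = 6.2 mOsm/kg

6.2 mOsm/kg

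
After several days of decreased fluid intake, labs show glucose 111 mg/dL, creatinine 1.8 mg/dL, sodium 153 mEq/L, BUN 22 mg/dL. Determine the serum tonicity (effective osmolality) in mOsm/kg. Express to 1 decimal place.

Effective osmolality excludes urea (freely permeant across cell membranes):
2·Na + glucose/18
= 2·153 + 111/18
= 306 + 6.17
= 312.17 mOsm/kg

312.2 mOsm/kg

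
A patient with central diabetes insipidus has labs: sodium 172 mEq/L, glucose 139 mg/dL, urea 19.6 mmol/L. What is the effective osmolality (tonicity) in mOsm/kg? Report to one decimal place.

Effective osmolality excludes urea (freely permeant across cell membranes):
2·Na + glucose/18
= 2·172 + 139/18
= 344 + 7.72
= 351.72 mOsm/kg

351.7 mOsm/kg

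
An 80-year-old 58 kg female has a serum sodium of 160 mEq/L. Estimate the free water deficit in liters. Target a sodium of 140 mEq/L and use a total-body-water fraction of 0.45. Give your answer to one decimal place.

3.7 L

TBW = 0.45 · 58 = 26.1 L
Free water deficit = TBW · (Na/140 − 1)
= 26.1 · (160/140 − 1)
= 26.1 · 0.1429
= 3.73 L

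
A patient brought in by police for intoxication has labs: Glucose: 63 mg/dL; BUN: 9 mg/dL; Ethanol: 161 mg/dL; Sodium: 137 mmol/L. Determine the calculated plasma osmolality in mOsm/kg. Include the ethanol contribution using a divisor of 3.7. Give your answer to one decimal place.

Calculated osmolality = 2·Na + glucose/18 + BUN/2.8 + ethanol/3.7
= 2·137 + 63/18 + 9/2.8 + 161/3.7
= 274 + 3.50 + 3.21 + 43.51
= 324.22 mOsm/kg

324.2 mOsm/kg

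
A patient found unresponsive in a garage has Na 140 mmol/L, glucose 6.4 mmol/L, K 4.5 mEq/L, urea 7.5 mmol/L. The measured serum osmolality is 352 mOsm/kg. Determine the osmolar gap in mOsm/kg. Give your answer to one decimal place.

58.1 mOsm/kg

Calculated osmolality = 2·Na + glucose + urea
= 2·140 + 6.4 + 7.5
= 280 + 6.40 + 7.50
= 293.9 mOsm/kg ≈ 293.9 mOsm/kg
Osmolar gap = measured − calculated = 352 − 293.9 = 58.1 mOsm/kg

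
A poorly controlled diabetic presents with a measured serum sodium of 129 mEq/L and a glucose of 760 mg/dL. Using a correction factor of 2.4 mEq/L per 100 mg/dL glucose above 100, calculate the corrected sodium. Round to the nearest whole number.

Corrected Na = measured Na + 2.4 · (glucose − 100)/100
= 129 + 2.4 · (760 − 100)/100
= 129 + 15.8
= 144.8 mEq/L

145 mEq/L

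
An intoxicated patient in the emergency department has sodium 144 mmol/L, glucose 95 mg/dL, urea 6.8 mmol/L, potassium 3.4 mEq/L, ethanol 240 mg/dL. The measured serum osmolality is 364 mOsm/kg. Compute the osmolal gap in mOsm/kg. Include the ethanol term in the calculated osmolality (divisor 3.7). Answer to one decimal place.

-0.9 mOsm/kg

Calculated osmolality = 2·Na + glucose/18 + urea + ethanol/3.7
= 2·144 + 95/18 + 6.8 + 240/3.7
= 288 + 5.28 + 6.80 + 64.86
= 364.94 mOsm/kg ≈ 364.9 mOsm/kg
Osmolar gap = measured − calculated = 364 − 364.9 = -0.9 mOsm/kg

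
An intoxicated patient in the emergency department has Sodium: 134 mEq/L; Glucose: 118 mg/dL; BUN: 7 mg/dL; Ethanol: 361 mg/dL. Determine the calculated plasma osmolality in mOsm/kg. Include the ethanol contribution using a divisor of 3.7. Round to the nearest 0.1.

Calculated osmolality = 2·Na + glucose/18 + BUN/2.8 + ethanol/3.7
= 2·134 + 118/18 + 7/2.8 + 361/3.7
= 268 + 6.56 + 2.50 + 97.57
= 374.63 mOsm/kg

374.6 mOsm/kg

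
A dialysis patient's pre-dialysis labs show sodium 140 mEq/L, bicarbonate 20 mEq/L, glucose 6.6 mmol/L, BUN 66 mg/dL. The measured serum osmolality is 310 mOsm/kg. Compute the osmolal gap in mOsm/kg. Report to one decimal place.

-0.2 mOsm/kg

Calculated osmolality = 2·Na + glucose + BUN/2.8
= 2·140 + 6.6 + 66/2.8
= 280 + 6.60 + 23.57
= 310.17 mOsm/kg ≈ 310.2 mOsm/kg
Osmolar gap = measured − calculated = 310 − 310.2 = -0.2 mOsm/kg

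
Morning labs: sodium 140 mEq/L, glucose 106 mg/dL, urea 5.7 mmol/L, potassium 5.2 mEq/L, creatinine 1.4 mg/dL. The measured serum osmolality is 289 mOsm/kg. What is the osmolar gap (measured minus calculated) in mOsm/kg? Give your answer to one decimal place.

Calculated osmolality = 2·Na + glucose/18 + urea
= 2·140 + 106/18 + 5.7
= 280 + 5.89 + 5.70
= 291.59 mOsm/kg ≈ 291.6 mOsm/kg
Osmolar gap = measured − calculated = 289 − 291.6 = -2.6 mOsm/kg

-2.6 mOsm/kg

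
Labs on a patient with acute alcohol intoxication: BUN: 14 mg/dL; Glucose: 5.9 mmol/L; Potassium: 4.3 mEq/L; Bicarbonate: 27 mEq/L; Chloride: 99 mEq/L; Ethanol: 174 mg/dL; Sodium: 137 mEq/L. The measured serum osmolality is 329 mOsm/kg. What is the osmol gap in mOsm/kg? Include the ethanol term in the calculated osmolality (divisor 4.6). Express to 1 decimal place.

6.3 mOsm/kg

Calculated osmolality = 2·Na + glucose + BUN/2.8 + ethanol/4.6
= 2·137 + 5.9 + 14/2.8 + 174/4.6
= 274 + 5.90 + 5 + 37.83
= 322.73 mOsm/kg ≈ 322.7 mOsm/kg
Osmolar gap = measured − calculated = 329 − 322.7 = 6.3 mOsm/kg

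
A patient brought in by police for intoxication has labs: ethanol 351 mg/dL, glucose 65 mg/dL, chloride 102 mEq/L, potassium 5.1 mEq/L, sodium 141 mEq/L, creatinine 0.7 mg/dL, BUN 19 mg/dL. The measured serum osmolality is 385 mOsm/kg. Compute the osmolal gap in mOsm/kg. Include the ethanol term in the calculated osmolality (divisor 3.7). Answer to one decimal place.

Calculated osmolality = 2·Na + glucose/18 + BUN/2.8 + ethanol/3.7
= 2·141 + 65/18 + 19/2.8 + 351/3.7
= 282 + 3.61 + 6.79 + 94.86
= 387.26 mOsm/kg ≈ 387.3 mOsm/kg
Osmolar gap = measured − calculated = 385 − 387.3 = -2.3 mOsm/kg

-2.3 mOsm/kg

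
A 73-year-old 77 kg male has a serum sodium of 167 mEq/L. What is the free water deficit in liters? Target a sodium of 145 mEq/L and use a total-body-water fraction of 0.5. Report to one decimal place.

5.8 L

TBW = 0.5 · 77 = 38.5 L
Free water deficit = TBW · (Na/145 − 1)
= 38.5 · (167/145 − 1)
= 38.5 · 0.1517
= 5.84 L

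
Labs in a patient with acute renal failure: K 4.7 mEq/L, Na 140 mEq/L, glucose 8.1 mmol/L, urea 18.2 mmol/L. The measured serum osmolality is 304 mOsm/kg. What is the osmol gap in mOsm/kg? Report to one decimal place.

Calculated osmolality = 2·Na + glucose + urea
= 2·140 + 8.1 + 18.2
= 280 + 8.10 + 18.20
= 306.3 mOsm/kg ≈ 306.3 mOsm/kg
Osmolar gap = measured − calculated = 304 − 306.3 = -2.3 mOsm/kg

-2.3 mOsm/kg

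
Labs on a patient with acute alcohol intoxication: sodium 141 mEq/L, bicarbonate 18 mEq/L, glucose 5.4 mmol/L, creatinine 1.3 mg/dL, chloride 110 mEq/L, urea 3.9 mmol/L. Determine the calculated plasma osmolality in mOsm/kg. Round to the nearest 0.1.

291.3 mOsm/kg

Calculated osmolality = 2·Na + glucose + urea
= 2·141 + 5.4 + 3.9
= 282 + 5.40 + 3.90
= 291.3 mOsm/kg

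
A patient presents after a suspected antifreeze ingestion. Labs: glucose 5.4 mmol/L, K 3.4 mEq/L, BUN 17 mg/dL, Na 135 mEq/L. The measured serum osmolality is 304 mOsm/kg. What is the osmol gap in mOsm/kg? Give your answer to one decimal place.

Calculated osmolality = 2·Na + glucose + BUN/2.8
= 2·135 + 5.4 + 17/2.8
= 270 + 5.40 + 6.07
= 281.47 mOsm/kg ≈ 281.5 mOsm/kg
Osmolar gap = measured − calculated = 304 − 281.5 = 22.5 mOsm/kg

22.5 mOsm/kg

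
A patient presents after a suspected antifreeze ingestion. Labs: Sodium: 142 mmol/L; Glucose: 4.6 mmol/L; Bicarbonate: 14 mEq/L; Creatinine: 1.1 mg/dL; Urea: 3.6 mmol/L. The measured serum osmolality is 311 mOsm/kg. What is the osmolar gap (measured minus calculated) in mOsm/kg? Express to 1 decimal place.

18.8 mOsm/kg

Calculated osmolality = 2·Na + glucose + urea
= 2·142 + 4.6 + 3.6
= 284 + 4.60 + 3.60
= 292.2 mOsm/kg ≈ 292.2 mOsm/kg
Osmolar gap = measured − calculated = 311 − 292.2 = 18.8 mOsm/kg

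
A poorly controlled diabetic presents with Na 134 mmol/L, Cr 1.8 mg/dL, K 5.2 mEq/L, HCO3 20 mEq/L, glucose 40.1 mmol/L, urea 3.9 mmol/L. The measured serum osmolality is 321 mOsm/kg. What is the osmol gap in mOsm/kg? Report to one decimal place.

9.0 mOsm/kg

Calculated osmolality = 2·Na + glucose + urea
= 2·134 + 40.1 + 3.9
= 268 + 40.10 + 3.90
= 312 mOsm/kg ≈ 312.0 mOsm/kg
Osmolar gap = measured − calculated = 321 − 312.0 = 9.0 mOsm/kg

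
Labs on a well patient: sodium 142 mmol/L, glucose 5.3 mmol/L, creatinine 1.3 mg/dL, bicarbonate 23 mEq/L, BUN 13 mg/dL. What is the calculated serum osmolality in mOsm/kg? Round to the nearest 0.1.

Calculated osmolality = 2·Na + glucose + BUN/2.8
= 2·142 + 5.3 + 13/2.8
= 284 + 5.30 + 4.64
= 293.94 mOsm/kg

293.9 mOsm/kg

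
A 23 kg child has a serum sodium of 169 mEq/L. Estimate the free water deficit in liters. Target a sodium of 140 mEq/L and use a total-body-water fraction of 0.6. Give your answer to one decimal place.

TBW = 0.6 · 23 = 13.8 L
Free water deficit = TBW · (Na/140 − 1)
= 13.8 · (169/140 − 1)
= 13.8 · 0.2071
= 2.86 L

2.9 L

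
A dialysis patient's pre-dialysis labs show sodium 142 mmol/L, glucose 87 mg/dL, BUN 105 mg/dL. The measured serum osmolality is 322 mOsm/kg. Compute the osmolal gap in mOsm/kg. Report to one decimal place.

Calculated osmolality = 2·Na + glucose/18 + BUN/2.8
= 2·142 + 87/18 + 105/2.8
= 284 + 4.83 + 37.50
= 326.33 mOsm/kg ≈ 326.3 mOsm/kg
Osmolar gap = measured − calculated = 322 − 326.3 = -4.3 mOsm/kg

-4.3 mOsm/kg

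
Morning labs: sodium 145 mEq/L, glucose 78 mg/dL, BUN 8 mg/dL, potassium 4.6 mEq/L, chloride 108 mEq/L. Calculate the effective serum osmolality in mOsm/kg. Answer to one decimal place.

294.3 mOsm/kg

Effective osmolality excludes urea (freely permeant across cell membranes):
2·Na + glucose/18
= 2·145 + 78/18
= 290 + 4.33
= 294.33 mOsm/kg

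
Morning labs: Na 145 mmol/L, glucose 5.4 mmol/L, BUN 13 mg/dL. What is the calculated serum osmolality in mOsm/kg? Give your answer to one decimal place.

300.0 mOsm/kg

Calculated osmolality = 2·Na + glucose + BUN/2.8
= 2·145 + 5.4 + 13/2.8
= 290 + 5.40 + 4.64
= 300.04 mOsm/kg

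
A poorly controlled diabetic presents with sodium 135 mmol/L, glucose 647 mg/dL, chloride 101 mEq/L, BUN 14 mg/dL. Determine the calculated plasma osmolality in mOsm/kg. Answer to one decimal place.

Calculated osmolality = 2·Na + glucose/18 + BUN/2.8
= 2·135 + 647/18 + 14/2.8
= 270 + 35.94 + 5
= 310.94 mOsm/kg

310.9 mOsm/kg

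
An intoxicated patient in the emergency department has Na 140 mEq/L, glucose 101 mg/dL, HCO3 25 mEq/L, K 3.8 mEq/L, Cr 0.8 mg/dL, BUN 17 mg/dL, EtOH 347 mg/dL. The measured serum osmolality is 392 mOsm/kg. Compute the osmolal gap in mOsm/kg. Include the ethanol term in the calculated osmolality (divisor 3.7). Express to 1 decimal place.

6.5 mOsm/kg

Calculated osmolality = 2·Na + glucose/18 + BUN/2.8 + ethanol/3.7
= 2·140 + 101/18 + 17/2.8 + 347/3.7
= 280 + 5.61 + 6.07 + 93.78
= 385.46 mOsm/kg ≈ 385.5 mOsm/kg
Osmolar gap = measured − calculated = 392 − 385.5 = 6.5 mOsm/kg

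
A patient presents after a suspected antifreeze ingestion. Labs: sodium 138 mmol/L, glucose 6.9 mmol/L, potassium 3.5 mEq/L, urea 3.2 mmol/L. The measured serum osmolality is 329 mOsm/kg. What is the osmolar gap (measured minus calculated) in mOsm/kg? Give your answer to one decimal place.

Calculated osmolality = 2·Na + glucose + urea
= 2·138 + 6.9 + 3.2
= 276 + 6.90 + 3.20
= 286.1 mOsm/kg ≈ 286.1 mOsm/kg
Osmolar gap = measured − calculated = 329 − 286.1 = 42.9 mOsm/kg

42.9 mOsm/kg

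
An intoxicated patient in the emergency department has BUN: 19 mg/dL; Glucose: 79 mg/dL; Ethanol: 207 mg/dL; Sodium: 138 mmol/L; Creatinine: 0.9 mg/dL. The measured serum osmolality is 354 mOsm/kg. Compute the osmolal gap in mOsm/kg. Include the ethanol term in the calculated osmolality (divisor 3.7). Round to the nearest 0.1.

10.9 mOsm/kg

Calculated osmolality = 2·Na + glucose/18 + BUN/2.8 + ethanol/3.7
= 2·138 + 79/18 + 19/2.8 + 207/3.7
= 276 + 4.39 + 6.79 + 55.95
= 343.13 mOsm/kg ≈ 343.1 mOsm/kg
Osmolar gap = measured − calculated = 354 − 343.1 = 10.9 mOsm/kg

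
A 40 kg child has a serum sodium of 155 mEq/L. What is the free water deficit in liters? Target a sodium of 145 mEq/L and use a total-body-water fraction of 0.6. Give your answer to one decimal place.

1.7 L

TBW = 0.6 · 40 = 24 L
Free water deficit = TBW · (Na/145 − 1)
= 24 · (155/145 − 1)
= 24 · 0.069
= 1.66 L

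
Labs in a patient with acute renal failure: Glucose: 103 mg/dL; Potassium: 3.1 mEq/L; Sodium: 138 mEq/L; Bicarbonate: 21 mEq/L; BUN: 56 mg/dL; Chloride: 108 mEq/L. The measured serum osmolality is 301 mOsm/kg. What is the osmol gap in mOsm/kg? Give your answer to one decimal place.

Calculated osmolality = 2·Na + glucose/18 + BUN/2.8
= 2·138 + 103/18 + 56/2.8
= 276 + 5.72 + 20
= 301.72 mOsm/kg ≈ 301.7 mOsm/kg
Osmolar gap = measured − calculated = 301 − 301.7 = -0.7 mOsm/kg

-0.7 mOsm/kg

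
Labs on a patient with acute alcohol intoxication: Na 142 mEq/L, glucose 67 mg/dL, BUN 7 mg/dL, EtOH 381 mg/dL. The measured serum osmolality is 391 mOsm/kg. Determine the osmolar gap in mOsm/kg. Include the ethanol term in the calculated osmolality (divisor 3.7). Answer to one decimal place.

-2.2 mOsm/kg

Calculated osmolality = 2·Na + glucose/18 + BUN/2.8 + ethanol/3.7
= 2·142 + 67/18 + 7/2.8 + 381/3.7
= 284 + 3.72 + 2.50 + 102.97
= 393.19 mOsm/kg ≈ 393.2 mOsm/kg
Osmolar gap = measured − calculated = 391 − 393.2 = -2.2 mOsm/kg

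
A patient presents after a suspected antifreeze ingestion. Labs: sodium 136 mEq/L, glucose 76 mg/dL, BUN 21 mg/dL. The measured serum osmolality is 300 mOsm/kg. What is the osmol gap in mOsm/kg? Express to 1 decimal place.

16.3 mOsm/kg

Calculated osmolality = 2·Na + glucose/18 + BUN/2.8
= 2·136 + 76/18 + 21/2.8
= 272 + 4.22 + 7.50
= 283.72 mOsm/kg ≈ 283.7 mOsm/kg
Osmolar gap = measured − calculated = 300 − 283.7 = 16.3 mOsm/kg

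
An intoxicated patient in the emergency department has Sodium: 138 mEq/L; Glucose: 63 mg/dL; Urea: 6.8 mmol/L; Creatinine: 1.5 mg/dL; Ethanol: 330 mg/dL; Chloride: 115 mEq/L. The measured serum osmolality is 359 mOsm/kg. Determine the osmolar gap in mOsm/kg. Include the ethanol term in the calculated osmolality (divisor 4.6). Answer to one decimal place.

1.0 mOsm/kg

Calculated osmolality = 2·Na + glucose/18 + urea + ethanol/4.6
= 2·138 + 63/18 + 6.8 + 330/4.6
= 276 + 3.50 + 6.80 + 71.74
= 358.04 mOsm/kg ≈ 358.0 mOsm/kg
Osmolar gap = measured − calculated = 359 − 358.0 = 1.0 mOsm/kg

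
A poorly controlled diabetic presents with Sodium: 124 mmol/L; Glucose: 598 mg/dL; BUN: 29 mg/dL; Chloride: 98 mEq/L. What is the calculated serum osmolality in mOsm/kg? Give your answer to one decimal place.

Calculated osmolality = 2·Na + glucose/18 + BUN/2.8
= 2·124 + 598/18 + 29/2.8
= 248 + 33.22 + 10.36
= 291.58 mOsm/kg

291.6 mOsm/kg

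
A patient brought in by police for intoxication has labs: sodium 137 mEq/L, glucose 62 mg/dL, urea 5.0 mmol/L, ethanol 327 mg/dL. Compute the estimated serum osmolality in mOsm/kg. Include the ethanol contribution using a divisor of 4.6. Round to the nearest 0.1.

Calculated osmolality = 2·Na + glucose/18 + urea + ethanol/4.6
= 2·137 + 62/18 + 5 + 327/4.6
= 274 + 3.44 + 5 + 71.09
= 353.53 mOsm/kg

353.5 mOsm/kg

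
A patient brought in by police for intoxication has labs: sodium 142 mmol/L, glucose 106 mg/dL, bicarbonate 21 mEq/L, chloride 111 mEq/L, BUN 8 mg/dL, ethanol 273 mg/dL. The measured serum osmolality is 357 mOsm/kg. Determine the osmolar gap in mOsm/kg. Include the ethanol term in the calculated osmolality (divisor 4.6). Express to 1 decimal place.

4.9 mOsm/kg

Calculated osmolality = 2·Na + glucose/18 + BUN/2.8 + ethanol/4.6
= 2·142 + 106/18 + 8/2.8 + 273/4.6
= 284 + 5.89 + 2.86 + 59.35
= 352.1 mOsm/kg ≈ 352.1 mOsm/kg
Osmolar gap = measured − calculated = 357 − 352.1 = 4.9 mOsm/kg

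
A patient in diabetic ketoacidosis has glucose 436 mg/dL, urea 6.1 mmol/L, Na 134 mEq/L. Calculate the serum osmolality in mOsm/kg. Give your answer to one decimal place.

298.3 mOsm/kg

Calculated osmolality = 2·Na + glucose/18 + urea
= 2·134 + 436/18 + 6.1
= 268 + 24.22 + 6.10
= 298.32 mOsm/kg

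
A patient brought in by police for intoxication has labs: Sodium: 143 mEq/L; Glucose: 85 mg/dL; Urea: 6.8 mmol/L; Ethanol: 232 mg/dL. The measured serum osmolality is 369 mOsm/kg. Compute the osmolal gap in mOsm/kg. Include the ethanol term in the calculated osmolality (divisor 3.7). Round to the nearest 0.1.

8.8 mOsm/kg

Calculated osmolality = 2·Na + glucose/18 + urea + ethanol/3.7
= 2·143 + 85/18 + 6.8 + 232/3.7
= 286 + 4.72 + 6.80 + 62.70
= 360.22 mOsm/kg ≈ 360.2 mOsm/kg
Osmolar gap = measured − calculated = 369 − 360.2 = 8.8 mOsm/kg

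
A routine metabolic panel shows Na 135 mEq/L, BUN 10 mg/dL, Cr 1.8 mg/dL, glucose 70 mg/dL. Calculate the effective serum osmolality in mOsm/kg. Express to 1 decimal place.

Effective osmolality excludes urea (freely permeant across cell membranes):
2·Na + glucose/18
= 2·135 + 70/18
= 270 + 3.89
= 273.89 mOsm/kg

273.9 mOsm/kg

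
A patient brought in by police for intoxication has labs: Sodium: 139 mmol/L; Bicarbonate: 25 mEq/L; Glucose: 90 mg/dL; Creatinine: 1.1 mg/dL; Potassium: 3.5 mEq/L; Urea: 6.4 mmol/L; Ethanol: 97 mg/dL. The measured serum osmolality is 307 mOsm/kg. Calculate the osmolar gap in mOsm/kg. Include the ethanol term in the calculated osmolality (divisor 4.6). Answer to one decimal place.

Calculated osmolality = 2·Na + glucose/18 + urea + ethanol/4.6
= 2·139 + 90/18 + 6.4 + 97/4.6
= 278 + 5 + 6.40 + 21.09
= 310.49 mOsm/kg ≈ 310.5 mOsm/kg
Osmolar gap = measured − calculated = 307 − 310.5 = -3.5 mOsm/kg

-3.5 mOsm/kg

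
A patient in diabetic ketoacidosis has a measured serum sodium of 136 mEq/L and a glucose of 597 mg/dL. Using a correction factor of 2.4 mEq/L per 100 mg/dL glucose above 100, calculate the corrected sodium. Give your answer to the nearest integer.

148 mEq/L

Corrected Na = measured Na + 2.4 · (glucose − 100)/100
= 136 + 2.4 · (597 − 100)/100
= 136 + 11.9
= 147.9 mEq/L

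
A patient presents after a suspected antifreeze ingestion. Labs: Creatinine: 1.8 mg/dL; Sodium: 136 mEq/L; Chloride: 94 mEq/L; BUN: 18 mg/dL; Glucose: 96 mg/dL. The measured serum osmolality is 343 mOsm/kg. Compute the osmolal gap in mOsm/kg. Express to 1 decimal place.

Calculated osmolality = 2·Na + glucose/18 + BUN/2.8
= 2·136 + 96/18 + 18/2.8
= 272 + 5.33 + 6.43
= 283.76 mOsm/kg ≈ 283.8 mOsm/kg
Osmolar gap = measured − calculated = 343 − 283.8 = 59.2 mOsm/kg

59.2 mOsm/kg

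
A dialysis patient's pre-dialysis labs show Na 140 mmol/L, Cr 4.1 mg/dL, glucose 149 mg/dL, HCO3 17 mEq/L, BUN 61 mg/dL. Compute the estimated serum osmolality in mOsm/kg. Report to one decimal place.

Calculated osmolality = 2·Na + glucose/18 + BUN/2.8
= 2·140 + 149/18 + 61/2.8
= 280 + 8.28 + 21.79
= 310.07 mOsm/kg

310.1 mOsm/kg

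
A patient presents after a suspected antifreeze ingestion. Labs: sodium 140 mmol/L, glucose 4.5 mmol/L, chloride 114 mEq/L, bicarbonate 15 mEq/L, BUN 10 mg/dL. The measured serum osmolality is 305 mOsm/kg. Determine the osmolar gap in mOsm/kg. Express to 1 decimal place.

Calculated osmolality = 2·Na + glucose + BUN/2.8
= 2·140 + 4.5 + 10/2.8
= 280 + 4.50 + 3.57
= 288.07 mOsm/kg ≈ 288.1 mOsm/kg
Osmolar gap = measured − calculated = 305 − 288.1 = 16.9 mOsm/kg

16.9 mOsm/kg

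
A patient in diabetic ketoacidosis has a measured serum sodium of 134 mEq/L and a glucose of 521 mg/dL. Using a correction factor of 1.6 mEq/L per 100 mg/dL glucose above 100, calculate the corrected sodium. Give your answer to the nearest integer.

Corrected Na = measured Na + 1.6 · (glucose − 100)/100
= 134 + 1.6 · (521 − 100)/100
= 134 + 6.7
= 140.7 mEq/L

141 mEq/L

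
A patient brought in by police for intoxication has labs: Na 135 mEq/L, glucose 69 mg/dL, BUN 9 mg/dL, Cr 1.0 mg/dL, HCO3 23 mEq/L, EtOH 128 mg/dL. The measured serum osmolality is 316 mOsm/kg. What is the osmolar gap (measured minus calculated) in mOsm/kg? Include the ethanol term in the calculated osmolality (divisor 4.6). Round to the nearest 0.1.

11.1 mOsm/kg

Calculated osmolality = 2·Na + glucose/18 + BUN/2.8 + ethanol/4.6
= 2·135 + 69/18 + 9/2.8 + 128/4.6
= 270 + 3.83 + 3.21 + 27.83
= 304.87 mOsm/kg ≈ 304.9 mOsm/kg
Osmolar gap = measured − calculated = 316 − 304.9 = 11.1 mOsm/kg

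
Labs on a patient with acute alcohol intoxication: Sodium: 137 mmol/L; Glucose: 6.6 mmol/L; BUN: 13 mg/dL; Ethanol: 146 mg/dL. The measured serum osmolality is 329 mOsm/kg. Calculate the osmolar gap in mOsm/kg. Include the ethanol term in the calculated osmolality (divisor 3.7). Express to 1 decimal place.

4.3 mOsm/kg

Calculated osmolality = 2·Na + glucose + BUN/2.8 + ethanol/3.7
= 2·137 + 6.6 + 13/2.8 + 146/3.7
= 274 + 6.60 + 4.64 + 39.46
= 324.7 mOsm/kg ≈ 324.7 mOsm/kg
Osmolar gap = measured − calculated = 329 − 324.7 = 4.3 mOsm/kg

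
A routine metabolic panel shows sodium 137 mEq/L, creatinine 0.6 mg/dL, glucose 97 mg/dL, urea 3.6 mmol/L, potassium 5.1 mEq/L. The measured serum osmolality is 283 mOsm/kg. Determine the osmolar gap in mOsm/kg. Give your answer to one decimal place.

0.0 mOsm/kg

Calculated osmolality = 2·Na + glucose/18 + urea
= 2·137 + 97/18 + 3.6
= 274 + 5.39 + 3.60
= 282.99 mOsm/kg ≈ 283.0 mOsm/kg
Osmolar gap = measured − calculated = 283 − 283.0 = 0.0 mOsm/kg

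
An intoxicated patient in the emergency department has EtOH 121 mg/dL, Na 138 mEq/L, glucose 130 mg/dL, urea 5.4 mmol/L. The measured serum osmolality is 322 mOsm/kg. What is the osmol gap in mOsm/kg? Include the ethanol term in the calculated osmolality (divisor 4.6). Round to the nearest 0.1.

Calculated osmolality = 2·Na + glucose/18 + urea + ethanol/4.6
= 2·138 + 130/18 + 5.4 + 121/4.6
= 276 + 7.22 + 5.40 + 26.30
= 314.92 mOsm/kg ≈ 314.9 mOsm/kg
Osmolar gap = measured − calculated = 322 − 314.9 = 7.1 mOsm/kg

7.1 mOsm/kg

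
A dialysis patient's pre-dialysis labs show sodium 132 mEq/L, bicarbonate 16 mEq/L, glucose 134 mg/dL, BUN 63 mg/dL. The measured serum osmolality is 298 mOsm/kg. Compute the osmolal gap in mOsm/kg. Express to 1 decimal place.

4.1 mOsm/kg

Calculated osmolality = 2·Na + glucose/18 + BUN/2.8
= 2·132 + 134/18 + 63/2.8
= 264 + 7.44 + 22.50
= 293.94 mOsm/kg ≈ 293.9 mOsm/kg
Osmolar gap = measured − calculated = 298 − 293.9 = 4.1 mOsm/kg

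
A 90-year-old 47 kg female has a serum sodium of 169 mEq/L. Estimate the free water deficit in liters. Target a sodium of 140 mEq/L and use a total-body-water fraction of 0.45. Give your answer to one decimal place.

4.4 L

TBW = 0.45 · 47 = 21.15 L
Free water deficit = TBW · (Na/140 − 1)
= 21.15 · (169/140 − 1)
= 21.15 · 0.2071
= 4.38 L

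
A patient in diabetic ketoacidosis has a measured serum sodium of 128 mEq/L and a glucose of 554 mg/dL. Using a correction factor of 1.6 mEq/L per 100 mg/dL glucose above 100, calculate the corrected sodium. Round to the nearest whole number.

135 mEq/L

Corrected Na = measured Na + 1.6 · (glucose − 100)/100
= 128 + 1.6 · (554 − 100)/100
= 128 + 7.3
= 135.3 mEq/L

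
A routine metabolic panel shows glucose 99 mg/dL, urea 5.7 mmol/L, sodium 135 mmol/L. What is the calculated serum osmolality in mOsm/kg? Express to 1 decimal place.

Calculated osmolality = 2·Na + glucose/18 + urea
= 2·135 + 99/18 + 5.7
= 270 + 5.50 + 5.70
= 281.2 mOsm/kg

281.2 mOsm/kg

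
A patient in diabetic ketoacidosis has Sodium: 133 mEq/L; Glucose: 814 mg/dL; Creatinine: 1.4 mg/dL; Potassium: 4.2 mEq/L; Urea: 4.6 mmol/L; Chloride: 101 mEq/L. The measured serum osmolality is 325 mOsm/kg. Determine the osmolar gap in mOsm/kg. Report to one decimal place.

9.2 mOsm/kg

Calculated osmolality = 2·Na + glucose/18 + urea
= 2·133 + 814/18 + 4.6
= 266 + 45.22 + 4.60
= 315.82 mOsm/kg ≈ 315.8 mOsm/kg
Osmolar gap = measured − calculated = 325 − 315.8 = 9.2 mOsm/kg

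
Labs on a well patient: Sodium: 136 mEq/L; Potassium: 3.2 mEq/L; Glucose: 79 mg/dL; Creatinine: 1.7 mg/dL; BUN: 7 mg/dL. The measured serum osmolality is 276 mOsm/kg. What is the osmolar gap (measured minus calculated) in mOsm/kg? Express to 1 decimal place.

Calculated osmolality = 2·Na + glucose/18 + BUN/2.8
= 2·136 + 79/18 + 7/2.8
= 272 + 4.39 + 2.50
= 278.89 mOsm/kg ≈ 278.9 mOsm/kg
Osmolar gap = measured − calculated = 276 − 278.9 = -2.9 mOsm/kg

-2.9 mOsm/kg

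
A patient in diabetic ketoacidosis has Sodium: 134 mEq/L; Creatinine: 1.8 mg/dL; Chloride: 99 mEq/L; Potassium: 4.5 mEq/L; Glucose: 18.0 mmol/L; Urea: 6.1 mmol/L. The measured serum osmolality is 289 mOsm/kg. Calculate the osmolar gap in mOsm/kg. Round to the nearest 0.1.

-3.1 mOsm/kg

Calculated osmolality = 2·Na + glucose + urea
= 2·134 + 18 + 6.1
= 268 + 18 + 6.10
= 292.1 mOsm/kg ≈ 292.1 mOsm/kg
Osmolar gap = measured − calculated = 289 − 292.1 = -3.1 mOsm/kg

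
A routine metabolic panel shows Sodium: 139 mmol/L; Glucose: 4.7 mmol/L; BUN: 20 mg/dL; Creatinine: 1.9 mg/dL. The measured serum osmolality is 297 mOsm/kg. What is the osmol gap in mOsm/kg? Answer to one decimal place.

7.2 mOsm/kg

Calculated osmolality = 2·Na + glucose + BUN/2.8
= 2·139 + 4.7 + 20/2.8
= 278 + 4.70 + 7.14
= 289.84 mOsm/kg ≈ 289.8 mOsm/kg
Osmolar gap = measured − calculated = 297 − 289.8 = 7.2 mOsm/kg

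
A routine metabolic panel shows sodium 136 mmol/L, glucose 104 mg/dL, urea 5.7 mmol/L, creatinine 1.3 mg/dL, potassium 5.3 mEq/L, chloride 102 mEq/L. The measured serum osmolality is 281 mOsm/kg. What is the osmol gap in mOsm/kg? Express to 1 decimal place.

Calculated osmolality = 2·Na + glucose/18 + urea
= 2·136 + 104/18 + 5.7
= 272 + 5.78 + 5.70
= 283.48 mOsm/kg ≈ 283.5 mOsm/kg
Osmolar gap = measured − calculated = 281 − 283.5 = -2.5 mOsm/kg

-2.5 mOsm/kg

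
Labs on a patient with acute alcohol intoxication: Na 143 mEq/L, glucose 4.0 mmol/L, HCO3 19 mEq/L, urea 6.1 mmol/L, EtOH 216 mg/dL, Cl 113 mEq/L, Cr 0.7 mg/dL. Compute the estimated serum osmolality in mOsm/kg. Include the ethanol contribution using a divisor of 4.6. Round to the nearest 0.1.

Calculated osmolality = 2·Na + glucose + urea + ethanol/4.6
= 2·143 + 4 + 6.1 + 216/4.6
= 286 + 4 + 6.10 + 46.96
= 343.06 mOsm/kg

343.1 mOsm/kg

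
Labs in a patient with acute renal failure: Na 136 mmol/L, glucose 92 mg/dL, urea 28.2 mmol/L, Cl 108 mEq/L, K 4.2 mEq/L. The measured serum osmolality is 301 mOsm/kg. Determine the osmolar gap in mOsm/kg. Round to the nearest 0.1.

Calculated osmolality = 2·Na + glucose/18 + urea
= 2·136 + 92/18 + 28.2
= 272 + 5.11 + 28.20
= 305.31 mOsm/kg ≈ 305.3 mOsm/kg
Osmolar gap = measured − calculated = 301 − 305.3 = -4.3 mOsm/kg

-4.3 mOsm/kg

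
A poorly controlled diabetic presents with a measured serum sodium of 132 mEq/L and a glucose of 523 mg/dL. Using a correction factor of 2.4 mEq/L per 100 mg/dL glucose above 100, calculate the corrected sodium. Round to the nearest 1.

142 mEq/L

Corrected Na = measured Na + 2.4 · (glucose − 100)/100
= 132 + 2.4 · (523 − 100)/100
= 132 + 10.2
= 142.2 mEq/L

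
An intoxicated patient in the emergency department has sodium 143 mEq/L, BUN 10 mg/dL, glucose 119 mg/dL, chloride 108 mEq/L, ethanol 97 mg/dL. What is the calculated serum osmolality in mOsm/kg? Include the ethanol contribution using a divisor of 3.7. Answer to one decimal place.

322.4 mOsm/kg

Calculated osmolality = 2·Na + glucose/18 + BUN/2.8 + ethanol/3.7
= 2·143 + 119/18 + 10/2.8 + 97/3.7
= 286 + 6.61 + 3.57 + 26.22
= 322.4 mOsm/kg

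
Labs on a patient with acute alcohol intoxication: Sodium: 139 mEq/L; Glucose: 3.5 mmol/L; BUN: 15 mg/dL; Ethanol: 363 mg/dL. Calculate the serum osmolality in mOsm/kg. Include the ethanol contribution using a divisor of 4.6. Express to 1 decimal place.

365.8 mOsm/kg

Calculated osmolality = 2·Na + glucose + BUN/2.8 + ethanol/4.6
= 2·139 + 3.5 + 15/2.8 + 363/4.6
= 278 + 3.50 + 5.36 + 78.91
= 365.77 mOsm/kg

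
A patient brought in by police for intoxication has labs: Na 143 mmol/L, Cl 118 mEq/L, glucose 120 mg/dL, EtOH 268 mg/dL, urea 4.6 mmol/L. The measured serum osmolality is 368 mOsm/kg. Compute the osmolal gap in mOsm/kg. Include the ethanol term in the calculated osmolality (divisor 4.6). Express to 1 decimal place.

Calculated osmolality = 2·Na + glucose/18 + urea + ethanol/4.6
= 2·143 + 120/18 + 4.6 + 268/4.6
= 286 + 6.67 + 4.60 + 58.26
= 355.53 mOsm/kg ≈ 355.5 mOsm/kg
Osmolar gap = measured − calculated = 368 − 355.5 = 12.5 mOsm/kg

12.5 mOsm/kg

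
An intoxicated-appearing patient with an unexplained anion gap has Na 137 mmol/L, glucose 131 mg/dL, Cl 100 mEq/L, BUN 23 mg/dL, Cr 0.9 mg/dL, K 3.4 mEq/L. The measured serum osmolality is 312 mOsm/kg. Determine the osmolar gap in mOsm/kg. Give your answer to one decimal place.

Calculated osmolality = 2·Na + glucose/18 + BUN/2.8
= 2·137 + 131/18 + 23/2.8
= 274 + 7.28 + 8.21
= 289.49 mOsm/kg ≈ 289.5 mOsm/kg
Osmolar gap = measured − calculated = 312 − 289.5 = 22.5 mOsm/kg

22.5 mOsm/kg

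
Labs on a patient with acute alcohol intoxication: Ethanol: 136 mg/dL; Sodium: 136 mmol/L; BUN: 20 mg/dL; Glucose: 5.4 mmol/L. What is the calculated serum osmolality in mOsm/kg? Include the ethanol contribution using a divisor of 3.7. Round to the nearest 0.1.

321.3 mOsm/kg

Calculated osmolality = 2·Na + glucose + BUN/2.8 + ethanol/3.7
= 2·136 + 5.4 + 20/2.8 + 136/3.7
= 272 + 5.40 + 7.14 + 36.76
= 321.3 mOsm/kg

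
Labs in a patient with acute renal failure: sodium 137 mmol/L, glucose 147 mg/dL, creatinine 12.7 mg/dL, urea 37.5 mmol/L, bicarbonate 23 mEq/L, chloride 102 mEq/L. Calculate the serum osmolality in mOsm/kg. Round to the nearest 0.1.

Calculated osmolality = 2·Na + glucose/18 + urea
= 2·137 + 147/18 + 37.5
= 274 + 8.17 + 37.50
= 319.67 mOsm/kg

319.7 mOsm/kg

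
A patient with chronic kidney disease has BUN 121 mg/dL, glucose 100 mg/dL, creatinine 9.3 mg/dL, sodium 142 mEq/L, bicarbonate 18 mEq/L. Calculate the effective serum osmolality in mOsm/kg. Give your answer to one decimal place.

289.6 mOsm/kg

Effective osmolality excludes urea (freely permeant across cell membranes):
2·Na + glucose/18
= 2·142 + 100/18
= 284 + 5.56
= 289.56 mOsm/kg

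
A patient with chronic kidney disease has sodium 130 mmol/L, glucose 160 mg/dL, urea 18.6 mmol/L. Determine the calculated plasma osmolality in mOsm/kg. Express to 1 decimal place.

287.5 mOsm/kg

Calculated osmolality = 2·Na + glucose/18 + urea
= 2·130 + 160/18 + 18.6
= 260 + 8.89 + 18.60
= 287.49 mOsm/kg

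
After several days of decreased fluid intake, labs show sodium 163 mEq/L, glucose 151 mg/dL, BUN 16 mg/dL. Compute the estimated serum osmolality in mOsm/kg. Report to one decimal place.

Calculated osmolality = 2·Na + glucose/18 + BUN/2.8
= 2·163 + 151/18 + 16/2.8
= 326 + 8.39 + 5.71
= 340.1 mOsm/kg

340.1 mOsm/kg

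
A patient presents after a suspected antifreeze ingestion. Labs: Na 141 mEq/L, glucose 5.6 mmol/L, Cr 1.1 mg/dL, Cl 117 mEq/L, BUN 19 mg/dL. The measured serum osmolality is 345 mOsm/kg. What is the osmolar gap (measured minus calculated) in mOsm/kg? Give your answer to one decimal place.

50.6 mOsm/kg

Calculated osmolality = 2·Na + glucose + BUN/2.8
= 2·141 + 5.6 + 19/2.8
= 282 + 5.60 + 6.79
= 294.39 mOsm/kg ≈ 294.4 mOsm/kg
Osmolar gap = measured − calculated = 345 − 294.4 = 50.6 mOsm/kg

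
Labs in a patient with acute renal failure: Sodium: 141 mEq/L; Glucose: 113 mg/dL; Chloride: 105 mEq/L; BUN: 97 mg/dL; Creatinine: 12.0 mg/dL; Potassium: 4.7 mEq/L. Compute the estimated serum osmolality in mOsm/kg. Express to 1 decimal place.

322.9 mOsm/kg

Calculated osmolality = 2·Na + glucose/18 + BUN/2.8
= 2·141 + 113/18 + 97/2.8
= 282 + 6.28 + 34.64
= 322.92 mOsm/kg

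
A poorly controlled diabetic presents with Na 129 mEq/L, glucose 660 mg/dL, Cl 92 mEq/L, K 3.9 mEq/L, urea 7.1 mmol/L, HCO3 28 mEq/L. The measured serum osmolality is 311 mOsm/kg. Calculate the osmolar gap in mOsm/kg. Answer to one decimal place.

9.2 mOsm/kg

Calculated osmolality = 2·Na + glucose/18 + urea
= 2·129 + 660/18 + 7.1
= 258 + 36.67 + 7.10
= 301.77 mOsm/kg ≈ 301.8 mOsm/kg
Osmolar gap = measured − calculated = 311 − 301.8 = 9.2 mOsm/kg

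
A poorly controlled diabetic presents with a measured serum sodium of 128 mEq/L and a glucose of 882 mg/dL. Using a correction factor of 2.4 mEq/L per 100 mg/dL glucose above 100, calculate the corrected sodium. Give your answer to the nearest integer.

147 mEq/L

Corrected Na = measured Na + 2.4 · (glucose − 100)/100
= 128 + 2.4 · (882 − 100)/100
= 128 + 18.8
= 146.8 mEq/L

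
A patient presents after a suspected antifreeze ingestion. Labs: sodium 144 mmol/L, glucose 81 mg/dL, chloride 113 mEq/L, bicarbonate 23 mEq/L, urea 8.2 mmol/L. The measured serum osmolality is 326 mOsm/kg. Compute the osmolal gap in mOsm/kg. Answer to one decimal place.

25.3 mOsm/kg

Calculated osmolality = 2·Na + glucose/18 + urea
= 2·144 + 81/18 + 8.2
= 288 + 4.50 + 8.20
= 300.7 mOsm/kg ≈ 300.7 mOsm/kg
Osmolar gap = measured − calculated = 326 − 300.7 = 25.3 mOsm/kg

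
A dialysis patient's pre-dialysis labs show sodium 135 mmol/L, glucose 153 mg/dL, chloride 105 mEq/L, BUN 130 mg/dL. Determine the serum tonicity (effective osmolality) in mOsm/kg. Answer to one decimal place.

278.5 mOsm/kg

Effective osmolality excludes urea (freely permeant across cell membranes):
2·Na + glucose/18
= 2·135 + 153/18
= 270 + 8.5
= 278.5 mOsm/kg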